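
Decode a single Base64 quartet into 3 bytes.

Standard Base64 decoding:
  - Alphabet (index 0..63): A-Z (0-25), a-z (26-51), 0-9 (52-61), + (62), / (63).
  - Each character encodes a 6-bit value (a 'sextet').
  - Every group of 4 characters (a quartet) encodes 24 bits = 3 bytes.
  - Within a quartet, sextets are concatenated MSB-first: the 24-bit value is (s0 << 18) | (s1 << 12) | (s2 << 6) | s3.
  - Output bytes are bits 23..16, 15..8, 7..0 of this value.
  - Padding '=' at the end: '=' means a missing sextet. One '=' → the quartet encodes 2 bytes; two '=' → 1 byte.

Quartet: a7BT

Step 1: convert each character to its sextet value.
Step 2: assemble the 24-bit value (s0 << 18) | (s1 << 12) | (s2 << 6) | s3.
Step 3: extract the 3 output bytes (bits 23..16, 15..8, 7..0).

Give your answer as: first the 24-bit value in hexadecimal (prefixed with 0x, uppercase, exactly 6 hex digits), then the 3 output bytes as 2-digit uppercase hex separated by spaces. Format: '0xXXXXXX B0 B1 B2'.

Answer: 0x6BB053 6B B0 53

Derivation:
Sextets: a=26, 7=59, B=1, T=19
24-bit: (26<<18) | (59<<12) | (1<<6) | 19
      = 0x680000 | 0x03B000 | 0x000040 | 0x000013
      = 0x6BB053
Bytes: (v>>16)&0xFF=6B, (v>>8)&0xFF=B0, v&0xFF=53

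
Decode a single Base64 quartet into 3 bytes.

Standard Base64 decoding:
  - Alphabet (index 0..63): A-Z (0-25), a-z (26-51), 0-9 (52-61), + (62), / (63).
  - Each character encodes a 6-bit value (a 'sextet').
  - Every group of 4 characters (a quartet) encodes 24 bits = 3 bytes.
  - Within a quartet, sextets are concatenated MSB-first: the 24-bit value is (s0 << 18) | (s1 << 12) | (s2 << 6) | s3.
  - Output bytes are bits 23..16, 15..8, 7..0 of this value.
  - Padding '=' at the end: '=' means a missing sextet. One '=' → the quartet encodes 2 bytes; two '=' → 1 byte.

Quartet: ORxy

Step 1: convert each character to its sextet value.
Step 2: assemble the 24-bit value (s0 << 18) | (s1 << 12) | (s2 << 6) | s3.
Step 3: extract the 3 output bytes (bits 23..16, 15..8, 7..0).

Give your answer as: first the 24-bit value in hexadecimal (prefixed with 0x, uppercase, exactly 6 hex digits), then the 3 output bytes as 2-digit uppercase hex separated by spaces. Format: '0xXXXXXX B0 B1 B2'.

Answer: 0x391C72 39 1C 72

Derivation:
Sextets: O=14, R=17, x=49, y=50
24-bit: (14<<18) | (17<<12) | (49<<6) | 50
      = 0x380000 | 0x011000 | 0x000C40 | 0x000032
      = 0x391C72
Bytes: (v>>16)&0xFF=39, (v>>8)&0xFF=1C, v&0xFF=72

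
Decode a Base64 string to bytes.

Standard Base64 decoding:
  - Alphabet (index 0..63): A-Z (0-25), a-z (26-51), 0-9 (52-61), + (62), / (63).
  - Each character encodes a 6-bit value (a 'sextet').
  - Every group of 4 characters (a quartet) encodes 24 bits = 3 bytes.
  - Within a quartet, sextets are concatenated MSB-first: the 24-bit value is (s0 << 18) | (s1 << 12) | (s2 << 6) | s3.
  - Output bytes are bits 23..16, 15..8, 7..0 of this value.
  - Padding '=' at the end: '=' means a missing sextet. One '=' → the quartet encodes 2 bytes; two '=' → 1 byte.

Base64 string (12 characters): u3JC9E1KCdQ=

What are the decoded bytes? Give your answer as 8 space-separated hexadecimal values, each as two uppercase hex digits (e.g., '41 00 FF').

After char 0 ('u'=46): chars_in_quartet=1 acc=0x2E bytes_emitted=0
After char 1 ('3'=55): chars_in_quartet=2 acc=0xBB7 bytes_emitted=0
After char 2 ('J'=9): chars_in_quartet=3 acc=0x2EDC9 bytes_emitted=0
After char 3 ('C'=2): chars_in_quartet=4 acc=0xBB7242 -> emit BB 72 42, reset; bytes_emitted=3
After char 4 ('9'=61): chars_in_quartet=1 acc=0x3D bytes_emitted=3
After char 5 ('E'=4): chars_in_quartet=2 acc=0xF44 bytes_emitted=3
After char 6 ('1'=53): chars_in_quartet=3 acc=0x3D135 bytes_emitted=3
After char 7 ('K'=10): chars_in_quartet=4 acc=0xF44D4A -> emit F4 4D 4A, reset; bytes_emitted=6
After char 8 ('C'=2): chars_in_quartet=1 acc=0x2 bytes_emitted=6
After char 9 ('d'=29): chars_in_quartet=2 acc=0x9D bytes_emitted=6
After char 10 ('Q'=16): chars_in_quartet=3 acc=0x2750 bytes_emitted=6
Padding '=': partial quartet acc=0x2750 -> emit 09 D4; bytes_emitted=8

Answer: BB 72 42 F4 4D 4A 09 D4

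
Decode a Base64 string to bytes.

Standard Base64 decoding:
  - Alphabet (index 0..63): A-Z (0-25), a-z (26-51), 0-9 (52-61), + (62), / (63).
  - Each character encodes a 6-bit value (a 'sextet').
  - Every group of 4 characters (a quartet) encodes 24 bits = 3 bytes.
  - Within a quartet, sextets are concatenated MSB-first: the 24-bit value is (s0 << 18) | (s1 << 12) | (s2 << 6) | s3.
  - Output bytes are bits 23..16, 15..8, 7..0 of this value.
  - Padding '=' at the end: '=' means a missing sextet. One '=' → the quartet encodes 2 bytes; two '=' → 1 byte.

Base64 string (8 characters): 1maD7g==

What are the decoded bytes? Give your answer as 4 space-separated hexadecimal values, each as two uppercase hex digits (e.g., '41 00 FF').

After char 0 ('1'=53): chars_in_quartet=1 acc=0x35 bytes_emitted=0
After char 1 ('m'=38): chars_in_quartet=2 acc=0xD66 bytes_emitted=0
After char 2 ('a'=26): chars_in_quartet=3 acc=0x3599A bytes_emitted=0
After char 3 ('D'=3): chars_in_quartet=4 acc=0xD66683 -> emit D6 66 83, reset; bytes_emitted=3
After char 4 ('7'=59): chars_in_quartet=1 acc=0x3B bytes_emitted=3
After char 5 ('g'=32): chars_in_quartet=2 acc=0xEE0 bytes_emitted=3
Padding '==': partial quartet acc=0xEE0 -> emit EE; bytes_emitted=4

Answer: D6 66 83 EE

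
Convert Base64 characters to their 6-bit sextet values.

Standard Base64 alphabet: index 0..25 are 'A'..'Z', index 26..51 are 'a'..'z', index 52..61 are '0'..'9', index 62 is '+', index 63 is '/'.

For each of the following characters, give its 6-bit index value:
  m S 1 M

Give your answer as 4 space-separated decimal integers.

'm': a..z range, 26 + ord('m') − ord('a') = 38
'S': A..Z range, ord('S') − ord('A') = 18
'1': 0..9 range, 52 + ord('1') − ord('0') = 53
'M': A..Z range, ord('M') − ord('A') = 12

Answer: 38 18 53 12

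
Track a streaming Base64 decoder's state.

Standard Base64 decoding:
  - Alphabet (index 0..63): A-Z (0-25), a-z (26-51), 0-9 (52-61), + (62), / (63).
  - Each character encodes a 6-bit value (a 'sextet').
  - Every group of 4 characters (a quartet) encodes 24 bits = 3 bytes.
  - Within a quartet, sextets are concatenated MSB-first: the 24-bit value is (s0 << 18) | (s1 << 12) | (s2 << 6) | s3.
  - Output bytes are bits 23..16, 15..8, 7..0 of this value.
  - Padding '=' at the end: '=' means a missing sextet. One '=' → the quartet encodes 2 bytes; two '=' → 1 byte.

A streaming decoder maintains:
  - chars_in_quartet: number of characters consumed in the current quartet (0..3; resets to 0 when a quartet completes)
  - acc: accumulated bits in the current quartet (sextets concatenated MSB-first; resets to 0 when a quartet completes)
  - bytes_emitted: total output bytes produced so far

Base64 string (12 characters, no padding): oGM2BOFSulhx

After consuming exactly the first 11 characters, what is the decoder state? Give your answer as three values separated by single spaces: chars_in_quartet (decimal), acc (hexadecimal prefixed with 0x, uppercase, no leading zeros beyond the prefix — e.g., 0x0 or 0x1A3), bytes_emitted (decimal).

After char 0 ('o'=40): chars_in_quartet=1 acc=0x28 bytes_emitted=0
After char 1 ('G'=6): chars_in_quartet=2 acc=0xA06 bytes_emitted=0
After char 2 ('M'=12): chars_in_quartet=3 acc=0x2818C bytes_emitted=0
After char 3 ('2'=54): chars_in_quartet=4 acc=0xA06336 -> emit A0 63 36, reset; bytes_emitted=3
After char 4 ('B'=1): chars_in_quartet=1 acc=0x1 bytes_emitted=3
After char 5 ('O'=14): chars_in_quartet=2 acc=0x4E bytes_emitted=3
After char 6 ('F'=5): chars_in_quartet=3 acc=0x1385 bytes_emitted=3
After char 7 ('S'=18): chars_in_quartet=4 acc=0x4E152 -> emit 04 E1 52, reset; bytes_emitted=6
After char 8 ('u'=46): chars_in_quartet=1 acc=0x2E bytes_emitted=6
After char 9 ('l'=37): chars_in_quartet=2 acc=0xBA5 bytes_emitted=6
After char 10 ('h'=33): chars_in_quartet=3 acc=0x2E961 bytes_emitted=6

Answer: 3 0x2E961 6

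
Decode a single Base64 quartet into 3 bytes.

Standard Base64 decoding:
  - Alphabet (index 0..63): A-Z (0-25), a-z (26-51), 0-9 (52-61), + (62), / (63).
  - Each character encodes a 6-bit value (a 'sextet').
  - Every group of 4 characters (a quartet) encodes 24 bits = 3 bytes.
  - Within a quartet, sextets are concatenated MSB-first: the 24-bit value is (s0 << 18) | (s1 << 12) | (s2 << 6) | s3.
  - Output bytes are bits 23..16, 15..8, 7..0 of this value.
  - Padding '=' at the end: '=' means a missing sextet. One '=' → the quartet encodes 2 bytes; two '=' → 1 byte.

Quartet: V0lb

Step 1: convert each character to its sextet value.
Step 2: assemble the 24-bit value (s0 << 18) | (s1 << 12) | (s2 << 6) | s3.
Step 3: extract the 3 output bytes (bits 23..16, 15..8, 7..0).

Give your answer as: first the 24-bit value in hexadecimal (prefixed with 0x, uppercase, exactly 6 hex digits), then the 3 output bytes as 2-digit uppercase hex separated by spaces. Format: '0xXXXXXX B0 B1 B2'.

Sextets: V=21, 0=52, l=37, b=27
24-bit: (21<<18) | (52<<12) | (37<<6) | 27
      = 0x540000 | 0x034000 | 0x000940 | 0x00001B
      = 0x57495B
Bytes: (v>>16)&0xFF=57, (v>>8)&0xFF=49, v&0xFF=5B

Answer: 0x57495B 57 49 5B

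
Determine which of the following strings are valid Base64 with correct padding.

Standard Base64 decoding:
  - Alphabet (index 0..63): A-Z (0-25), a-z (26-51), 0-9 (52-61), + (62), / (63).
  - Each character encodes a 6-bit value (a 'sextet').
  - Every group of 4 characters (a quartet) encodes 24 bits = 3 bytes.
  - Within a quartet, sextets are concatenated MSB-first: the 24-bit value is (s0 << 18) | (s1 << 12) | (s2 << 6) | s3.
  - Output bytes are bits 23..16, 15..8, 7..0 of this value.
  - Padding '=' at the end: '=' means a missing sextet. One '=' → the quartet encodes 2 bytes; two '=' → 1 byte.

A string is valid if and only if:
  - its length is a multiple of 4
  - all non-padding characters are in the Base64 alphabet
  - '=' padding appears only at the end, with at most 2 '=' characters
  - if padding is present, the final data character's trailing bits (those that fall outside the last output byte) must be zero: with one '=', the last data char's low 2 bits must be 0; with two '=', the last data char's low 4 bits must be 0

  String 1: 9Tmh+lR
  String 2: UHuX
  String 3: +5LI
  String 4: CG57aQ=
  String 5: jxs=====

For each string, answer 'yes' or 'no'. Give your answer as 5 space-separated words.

String 1: '9Tmh+lR' → invalid (len=7 not mult of 4)
String 2: 'UHuX' → valid
String 3: '+5LI' → valid
String 4: 'CG57aQ=' → invalid (len=7 not mult of 4)
String 5: 'jxs=====' → invalid (5 pad chars (max 2))

Answer: no yes yes no no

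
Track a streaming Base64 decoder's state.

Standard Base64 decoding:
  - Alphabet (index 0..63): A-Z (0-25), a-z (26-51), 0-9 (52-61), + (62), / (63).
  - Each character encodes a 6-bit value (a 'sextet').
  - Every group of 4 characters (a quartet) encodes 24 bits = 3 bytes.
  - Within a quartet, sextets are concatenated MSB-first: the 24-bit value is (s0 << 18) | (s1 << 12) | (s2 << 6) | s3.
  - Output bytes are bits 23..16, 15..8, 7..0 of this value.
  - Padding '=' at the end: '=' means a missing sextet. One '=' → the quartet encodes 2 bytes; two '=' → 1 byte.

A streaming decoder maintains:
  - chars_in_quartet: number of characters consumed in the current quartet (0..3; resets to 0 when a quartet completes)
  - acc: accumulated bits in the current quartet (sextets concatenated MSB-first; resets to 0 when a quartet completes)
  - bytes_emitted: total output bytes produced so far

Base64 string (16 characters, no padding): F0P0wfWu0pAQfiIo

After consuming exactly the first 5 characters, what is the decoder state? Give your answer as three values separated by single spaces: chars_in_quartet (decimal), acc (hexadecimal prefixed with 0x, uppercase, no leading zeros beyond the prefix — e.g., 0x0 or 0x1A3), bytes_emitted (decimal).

Answer: 1 0x30 3

Derivation:
After char 0 ('F'=5): chars_in_quartet=1 acc=0x5 bytes_emitted=0
After char 1 ('0'=52): chars_in_quartet=2 acc=0x174 bytes_emitted=0
After char 2 ('P'=15): chars_in_quartet=3 acc=0x5D0F bytes_emitted=0
After char 3 ('0'=52): chars_in_quartet=4 acc=0x1743F4 -> emit 17 43 F4, reset; bytes_emitted=3
After char 4 ('w'=48): chars_in_quartet=1 acc=0x30 bytes_emitted=3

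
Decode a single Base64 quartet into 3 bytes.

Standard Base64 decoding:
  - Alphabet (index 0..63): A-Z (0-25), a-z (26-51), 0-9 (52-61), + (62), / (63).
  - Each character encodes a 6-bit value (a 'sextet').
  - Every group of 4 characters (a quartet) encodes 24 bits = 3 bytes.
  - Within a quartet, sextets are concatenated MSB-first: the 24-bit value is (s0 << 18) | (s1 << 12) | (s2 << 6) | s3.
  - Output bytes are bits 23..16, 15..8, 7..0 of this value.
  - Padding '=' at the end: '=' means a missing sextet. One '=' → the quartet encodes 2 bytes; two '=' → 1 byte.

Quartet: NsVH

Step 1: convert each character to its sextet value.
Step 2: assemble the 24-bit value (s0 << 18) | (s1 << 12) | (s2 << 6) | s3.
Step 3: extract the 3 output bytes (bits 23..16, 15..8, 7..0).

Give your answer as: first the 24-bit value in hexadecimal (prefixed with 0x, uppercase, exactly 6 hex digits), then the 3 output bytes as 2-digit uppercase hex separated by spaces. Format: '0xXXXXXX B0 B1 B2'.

Sextets: N=13, s=44, V=21, H=7
24-bit: (13<<18) | (44<<12) | (21<<6) | 7
      = 0x340000 | 0x02C000 | 0x000540 | 0x000007
      = 0x36C547
Bytes: (v>>16)&0xFF=36, (v>>8)&0xFF=C5, v&0xFF=47

Answer: 0x36C547 36 C5 47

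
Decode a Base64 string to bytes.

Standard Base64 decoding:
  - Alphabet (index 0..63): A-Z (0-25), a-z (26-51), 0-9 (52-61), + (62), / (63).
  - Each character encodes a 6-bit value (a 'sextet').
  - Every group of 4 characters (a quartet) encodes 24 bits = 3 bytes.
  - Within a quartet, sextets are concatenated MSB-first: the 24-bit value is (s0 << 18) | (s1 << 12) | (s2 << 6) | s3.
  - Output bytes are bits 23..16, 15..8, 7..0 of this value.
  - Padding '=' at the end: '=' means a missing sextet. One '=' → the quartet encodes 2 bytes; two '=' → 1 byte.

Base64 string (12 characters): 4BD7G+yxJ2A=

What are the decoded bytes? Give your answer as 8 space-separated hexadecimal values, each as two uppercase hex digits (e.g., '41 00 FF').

Answer: E0 10 FB 1B EC B1 27 60

Derivation:
After char 0 ('4'=56): chars_in_quartet=1 acc=0x38 bytes_emitted=0
After char 1 ('B'=1): chars_in_quartet=2 acc=0xE01 bytes_emitted=0
After char 2 ('D'=3): chars_in_quartet=3 acc=0x38043 bytes_emitted=0
After char 3 ('7'=59): chars_in_quartet=4 acc=0xE010FB -> emit E0 10 FB, reset; bytes_emitted=3
After char 4 ('G'=6): chars_in_quartet=1 acc=0x6 bytes_emitted=3
After char 5 ('+'=62): chars_in_quartet=2 acc=0x1BE bytes_emitted=3
After char 6 ('y'=50): chars_in_quartet=3 acc=0x6FB2 bytes_emitted=3
After char 7 ('x'=49): chars_in_quartet=4 acc=0x1BECB1 -> emit 1B EC B1, reset; bytes_emitted=6
After char 8 ('J'=9): chars_in_quartet=1 acc=0x9 bytes_emitted=6
After char 9 ('2'=54): chars_in_quartet=2 acc=0x276 bytes_emitted=6
After char 10 ('A'=0): chars_in_quartet=3 acc=0x9D80 bytes_emitted=6
Padding '=': partial quartet acc=0x9D80 -> emit 27 60; bytes_emitted=8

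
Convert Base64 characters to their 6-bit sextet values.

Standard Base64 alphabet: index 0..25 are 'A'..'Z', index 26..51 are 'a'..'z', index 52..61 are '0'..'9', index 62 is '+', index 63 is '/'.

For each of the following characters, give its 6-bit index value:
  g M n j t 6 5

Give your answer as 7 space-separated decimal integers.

Answer: 32 12 39 35 45 58 57

Derivation:
'g': a..z range, 26 + ord('g') − ord('a') = 32
'M': A..Z range, ord('M') − ord('A') = 12
'n': a..z range, 26 + ord('n') − ord('a') = 39
'j': a..z range, 26 + ord('j') − ord('a') = 35
't': a..z range, 26 + ord('t') − ord('a') = 45
'6': 0..9 range, 52 + ord('6') − ord('0') = 58
'5': 0..9 range, 52 + ord('5') − ord('0') = 57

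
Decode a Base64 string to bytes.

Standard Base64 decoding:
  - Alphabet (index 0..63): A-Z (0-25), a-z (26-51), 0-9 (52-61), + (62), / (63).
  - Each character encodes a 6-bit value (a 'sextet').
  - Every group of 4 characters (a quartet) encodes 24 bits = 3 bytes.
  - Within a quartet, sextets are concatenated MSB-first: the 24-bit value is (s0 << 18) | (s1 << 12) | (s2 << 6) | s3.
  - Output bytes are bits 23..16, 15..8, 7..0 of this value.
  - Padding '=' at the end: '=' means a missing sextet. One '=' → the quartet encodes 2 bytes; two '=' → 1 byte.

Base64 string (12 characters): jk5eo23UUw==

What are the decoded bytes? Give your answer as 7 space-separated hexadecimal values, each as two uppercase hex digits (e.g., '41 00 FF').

Answer: 8E 4E 5E A3 6D D4 53

Derivation:
After char 0 ('j'=35): chars_in_quartet=1 acc=0x23 bytes_emitted=0
After char 1 ('k'=36): chars_in_quartet=2 acc=0x8E4 bytes_emitted=0
After char 2 ('5'=57): chars_in_quartet=3 acc=0x23939 bytes_emitted=0
After char 3 ('e'=30): chars_in_quartet=4 acc=0x8E4E5E -> emit 8E 4E 5E, reset; bytes_emitted=3
After char 4 ('o'=40): chars_in_quartet=1 acc=0x28 bytes_emitted=3
After char 5 ('2'=54): chars_in_quartet=2 acc=0xA36 bytes_emitted=3
After char 6 ('3'=55): chars_in_quartet=3 acc=0x28DB7 bytes_emitted=3
After char 7 ('U'=20): chars_in_quartet=4 acc=0xA36DD4 -> emit A3 6D D4, reset; bytes_emitted=6
After char 8 ('U'=20): chars_in_quartet=1 acc=0x14 bytes_emitted=6
After char 9 ('w'=48): chars_in_quartet=2 acc=0x530 bytes_emitted=6
Padding '==': partial quartet acc=0x530 -> emit 53; bytes_emitted=7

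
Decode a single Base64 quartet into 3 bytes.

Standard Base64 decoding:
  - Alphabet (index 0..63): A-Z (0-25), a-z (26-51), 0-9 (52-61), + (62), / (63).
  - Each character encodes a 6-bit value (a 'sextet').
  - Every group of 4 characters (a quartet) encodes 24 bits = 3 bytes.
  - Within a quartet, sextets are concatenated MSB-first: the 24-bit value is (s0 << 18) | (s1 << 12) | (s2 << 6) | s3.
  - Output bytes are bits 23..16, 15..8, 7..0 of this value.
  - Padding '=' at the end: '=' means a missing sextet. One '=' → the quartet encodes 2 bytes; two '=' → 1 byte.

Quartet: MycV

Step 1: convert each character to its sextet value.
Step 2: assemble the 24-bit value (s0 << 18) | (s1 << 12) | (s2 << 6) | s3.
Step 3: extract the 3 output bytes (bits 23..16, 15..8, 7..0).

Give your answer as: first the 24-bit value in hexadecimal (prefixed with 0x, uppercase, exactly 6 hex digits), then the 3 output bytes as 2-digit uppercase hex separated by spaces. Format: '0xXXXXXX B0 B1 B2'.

Answer: 0x332715 33 27 15

Derivation:
Sextets: M=12, y=50, c=28, V=21
24-bit: (12<<18) | (50<<12) | (28<<6) | 21
      = 0x300000 | 0x032000 | 0x000700 | 0x000015
      = 0x332715
Bytes: (v>>16)&0xFF=33, (v>>8)&0xFF=27, v&0xFF=15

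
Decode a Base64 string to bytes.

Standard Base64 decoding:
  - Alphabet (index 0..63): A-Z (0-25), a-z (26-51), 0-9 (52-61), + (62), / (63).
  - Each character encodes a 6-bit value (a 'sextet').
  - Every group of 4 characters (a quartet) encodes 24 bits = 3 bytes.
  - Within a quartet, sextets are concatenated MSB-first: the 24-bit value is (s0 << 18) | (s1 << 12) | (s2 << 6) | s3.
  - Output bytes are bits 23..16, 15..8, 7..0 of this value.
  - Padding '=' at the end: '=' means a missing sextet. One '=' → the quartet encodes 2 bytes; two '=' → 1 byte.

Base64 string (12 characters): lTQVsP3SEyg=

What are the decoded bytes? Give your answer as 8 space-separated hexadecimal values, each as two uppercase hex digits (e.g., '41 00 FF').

Answer: 95 34 15 B0 FD D2 13 28

Derivation:
After char 0 ('l'=37): chars_in_quartet=1 acc=0x25 bytes_emitted=0
After char 1 ('T'=19): chars_in_quartet=2 acc=0x953 bytes_emitted=0
After char 2 ('Q'=16): chars_in_quartet=3 acc=0x254D0 bytes_emitted=0
After char 3 ('V'=21): chars_in_quartet=4 acc=0x953415 -> emit 95 34 15, reset; bytes_emitted=3
After char 4 ('s'=44): chars_in_quartet=1 acc=0x2C bytes_emitted=3
After char 5 ('P'=15): chars_in_quartet=2 acc=0xB0F bytes_emitted=3
After char 6 ('3'=55): chars_in_quartet=3 acc=0x2C3F7 bytes_emitted=3
After char 7 ('S'=18): chars_in_quartet=4 acc=0xB0FDD2 -> emit B0 FD D2, reset; bytes_emitted=6
After char 8 ('E'=4): chars_in_quartet=1 acc=0x4 bytes_emitted=6
After char 9 ('y'=50): chars_in_quartet=2 acc=0x132 bytes_emitted=6
After char 10 ('g'=32): chars_in_quartet=3 acc=0x4CA0 bytes_emitted=6
Padding '=': partial quartet acc=0x4CA0 -> emit 13 28; bytes_emitted=8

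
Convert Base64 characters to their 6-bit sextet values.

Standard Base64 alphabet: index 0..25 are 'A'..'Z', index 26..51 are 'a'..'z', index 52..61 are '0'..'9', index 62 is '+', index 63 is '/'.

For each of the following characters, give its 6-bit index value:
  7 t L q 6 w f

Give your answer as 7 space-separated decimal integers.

Answer: 59 45 11 42 58 48 31

Derivation:
'7': 0..9 range, 52 + ord('7') − ord('0') = 59
't': a..z range, 26 + ord('t') − ord('a') = 45
'L': A..Z range, ord('L') − ord('A') = 11
'q': a..z range, 26 + ord('q') − ord('a') = 42
'6': 0..9 range, 52 + ord('6') − ord('0') = 58
'w': a..z range, 26 + ord('w') − ord('a') = 48
'f': a..z range, 26 + ord('f') − ord('a') = 31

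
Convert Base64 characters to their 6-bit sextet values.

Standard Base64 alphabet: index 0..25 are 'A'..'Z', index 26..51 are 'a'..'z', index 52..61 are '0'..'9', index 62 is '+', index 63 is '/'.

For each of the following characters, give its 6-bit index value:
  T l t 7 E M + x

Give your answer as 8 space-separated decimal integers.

'T': A..Z range, ord('T') − ord('A') = 19
'l': a..z range, 26 + ord('l') − ord('a') = 37
't': a..z range, 26 + ord('t') − ord('a') = 45
'7': 0..9 range, 52 + ord('7') − ord('0') = 59
'E': A..Z range, ord('E') − ord('A') = 4
'M': A..Z range, ord('M') − ord('A') = 12
'+': index 62
'x': a..z range, 26 + ord('x') − ord('a') = 49

Answer: 19 37 45 59 4 12 62 49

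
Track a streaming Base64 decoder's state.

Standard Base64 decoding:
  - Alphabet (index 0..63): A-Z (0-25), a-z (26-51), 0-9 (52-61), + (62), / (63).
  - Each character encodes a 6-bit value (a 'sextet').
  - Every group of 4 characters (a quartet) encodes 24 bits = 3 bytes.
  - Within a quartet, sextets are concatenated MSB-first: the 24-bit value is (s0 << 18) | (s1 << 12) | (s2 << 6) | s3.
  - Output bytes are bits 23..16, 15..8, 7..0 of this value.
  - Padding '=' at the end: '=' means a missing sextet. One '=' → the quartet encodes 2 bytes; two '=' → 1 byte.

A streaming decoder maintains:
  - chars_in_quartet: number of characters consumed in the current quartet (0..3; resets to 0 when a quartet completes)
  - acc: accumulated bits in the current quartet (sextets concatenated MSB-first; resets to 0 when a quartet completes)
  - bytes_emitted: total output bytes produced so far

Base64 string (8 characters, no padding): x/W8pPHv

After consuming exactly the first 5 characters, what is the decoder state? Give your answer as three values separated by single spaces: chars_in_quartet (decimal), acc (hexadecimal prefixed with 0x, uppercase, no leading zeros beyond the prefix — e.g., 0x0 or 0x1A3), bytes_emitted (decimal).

After char 0 ('x'=49): chars_in_quartet=1 acc=0x31 bytes_emitted=0
After char 1 ('/'=63): chars_in_quartet=2 acc=0xC7F bytes_emitted=0
After char 2 ('W'=22): chars_in_quartet=3 acc=0x31FD6 bytes_emitted=0
After char 3 ('8'=60): chars_in_quartet=4 acc=0xC7F5BC -> emit C7 F5 BC, reset; bytes_emitted=3
After char 4 ('p'=41): chars_in_quartet=1 acc=0x29 bytes_emitted=3

Answer: 1 0x29 3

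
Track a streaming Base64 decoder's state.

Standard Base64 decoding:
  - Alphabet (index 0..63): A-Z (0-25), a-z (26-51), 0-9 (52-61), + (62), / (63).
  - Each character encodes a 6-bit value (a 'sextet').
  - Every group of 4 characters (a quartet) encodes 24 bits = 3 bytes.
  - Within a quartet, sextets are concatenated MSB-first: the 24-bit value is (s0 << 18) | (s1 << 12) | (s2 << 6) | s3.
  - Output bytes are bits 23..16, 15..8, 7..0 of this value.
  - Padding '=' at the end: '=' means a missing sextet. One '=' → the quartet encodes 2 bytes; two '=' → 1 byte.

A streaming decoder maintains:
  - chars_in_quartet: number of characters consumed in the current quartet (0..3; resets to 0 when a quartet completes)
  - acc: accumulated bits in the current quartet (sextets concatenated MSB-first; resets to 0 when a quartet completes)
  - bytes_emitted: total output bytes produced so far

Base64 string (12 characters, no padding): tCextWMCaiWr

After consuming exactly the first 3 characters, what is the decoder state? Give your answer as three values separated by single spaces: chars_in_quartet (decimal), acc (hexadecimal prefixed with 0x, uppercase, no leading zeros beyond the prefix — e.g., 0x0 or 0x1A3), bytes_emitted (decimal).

Answer: 3 0x2D09E 0

Derivation:
After char 0 ('t'=45): chars_in_quartet=1 acc=0x2D bytes_emitted=0
After char 1 ('C'=2): chars_in_quartet=2 acc=0xB42 bytes_emitted=0
After char 2 ('e'=30): chars_in_quartet=3 acc=0x2D09E bytes_emitted=0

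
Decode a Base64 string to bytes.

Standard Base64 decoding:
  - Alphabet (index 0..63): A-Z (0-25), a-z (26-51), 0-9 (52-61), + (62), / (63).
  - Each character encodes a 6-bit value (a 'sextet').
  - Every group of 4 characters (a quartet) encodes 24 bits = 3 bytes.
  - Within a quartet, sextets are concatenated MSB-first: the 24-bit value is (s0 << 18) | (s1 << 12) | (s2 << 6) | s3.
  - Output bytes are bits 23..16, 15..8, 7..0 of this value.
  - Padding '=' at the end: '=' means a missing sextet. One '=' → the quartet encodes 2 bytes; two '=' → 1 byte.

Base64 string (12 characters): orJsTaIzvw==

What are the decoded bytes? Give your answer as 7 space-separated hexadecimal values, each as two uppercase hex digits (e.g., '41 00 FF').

After char 0 ('o'=40): chars_in_quartet=1 acc=0x28 bytes_emitted=0
After char 1 ('r'=43): chars_in_quartet=2 acc=0xA2B bytes_emitted=0
After char 2 ('J'=9): chars_in_quartet=3 acc=0x28AC9 bytes_emitted=0
After char 3 ('s'=44): chars_in_quartet=4 acc=0xA2B26C -> emit A2 B2 6C, reset; bytes_emitted=3
After char 4 ('T'=19): chars_in_quartet=1 acc=0x13 bytes_emitted=3
After char 5 ('a'=26): chars_in_quartet=2 acc=0x4DA bytes_emitted=3
After char 6 ('I'=8): chars_in_quartet=3 acc=0x13688 bytes_emitted=3
After char 7 ('z'=51): chars_in_quartet=4 acc=0x4DA233 -> emit 4D A2 33, reset; bytes_emitted=6
After char 8 ('v'=47): chars_in_quartet=1 acc=0x2F bytes_emitted=6
After char 9 ('w'=48): chars_in_quartet=2 acc=0xBF0 bytes_emitted=6
Padding '==': partial quartet acc=0xBF0 -> emit BF; bytes_emitted=7

Answer: A2 B2 6C 4D A2 33 BF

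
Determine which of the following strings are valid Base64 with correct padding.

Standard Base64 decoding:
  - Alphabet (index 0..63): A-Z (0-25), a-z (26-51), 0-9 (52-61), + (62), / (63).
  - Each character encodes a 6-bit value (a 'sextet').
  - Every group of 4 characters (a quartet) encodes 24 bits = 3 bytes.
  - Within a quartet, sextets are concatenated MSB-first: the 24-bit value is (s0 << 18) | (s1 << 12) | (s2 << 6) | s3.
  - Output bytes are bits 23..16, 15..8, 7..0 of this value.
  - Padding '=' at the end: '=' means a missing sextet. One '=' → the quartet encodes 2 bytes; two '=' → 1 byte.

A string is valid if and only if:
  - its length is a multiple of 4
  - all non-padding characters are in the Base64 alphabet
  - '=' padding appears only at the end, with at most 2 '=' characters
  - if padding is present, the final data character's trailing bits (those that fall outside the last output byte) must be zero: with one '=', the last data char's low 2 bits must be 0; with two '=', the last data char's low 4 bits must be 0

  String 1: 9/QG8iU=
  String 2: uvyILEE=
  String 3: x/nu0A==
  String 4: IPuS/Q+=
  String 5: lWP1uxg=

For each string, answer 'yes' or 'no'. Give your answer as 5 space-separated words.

Answer: yes yes yes no yes

Derivation:
String 1: '9/QG8iU=' → valid
String 2: 'uvyILEE=' → valid
String 3: 'x/nu0A==' → valid
String 4: 'IPuS/Q+=' → invalid (bad trailing bits)
String 5: 'lWP1uxg=' → valid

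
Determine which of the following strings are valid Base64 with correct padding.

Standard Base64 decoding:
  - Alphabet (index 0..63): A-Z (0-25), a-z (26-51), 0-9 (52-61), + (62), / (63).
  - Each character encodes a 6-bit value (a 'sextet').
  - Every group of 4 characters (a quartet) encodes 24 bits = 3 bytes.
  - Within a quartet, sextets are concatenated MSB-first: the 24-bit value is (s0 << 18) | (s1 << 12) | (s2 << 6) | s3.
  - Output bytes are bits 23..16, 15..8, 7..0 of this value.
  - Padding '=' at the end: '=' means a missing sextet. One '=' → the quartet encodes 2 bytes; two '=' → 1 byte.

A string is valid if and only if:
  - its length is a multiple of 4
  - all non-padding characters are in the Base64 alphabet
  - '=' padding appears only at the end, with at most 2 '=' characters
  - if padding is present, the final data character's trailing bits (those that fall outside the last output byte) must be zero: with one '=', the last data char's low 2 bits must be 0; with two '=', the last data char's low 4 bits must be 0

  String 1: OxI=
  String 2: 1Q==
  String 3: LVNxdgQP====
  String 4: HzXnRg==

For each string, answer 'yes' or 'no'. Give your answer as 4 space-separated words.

String 1: 'OxI=' → valid
String 2: '1Q==' → valid
String 3: 'LVNxdgQP====' → invalid (4 pad chars (max 2))
String 4: 'HzXnRg==' → valid

Answer: yes yes no yes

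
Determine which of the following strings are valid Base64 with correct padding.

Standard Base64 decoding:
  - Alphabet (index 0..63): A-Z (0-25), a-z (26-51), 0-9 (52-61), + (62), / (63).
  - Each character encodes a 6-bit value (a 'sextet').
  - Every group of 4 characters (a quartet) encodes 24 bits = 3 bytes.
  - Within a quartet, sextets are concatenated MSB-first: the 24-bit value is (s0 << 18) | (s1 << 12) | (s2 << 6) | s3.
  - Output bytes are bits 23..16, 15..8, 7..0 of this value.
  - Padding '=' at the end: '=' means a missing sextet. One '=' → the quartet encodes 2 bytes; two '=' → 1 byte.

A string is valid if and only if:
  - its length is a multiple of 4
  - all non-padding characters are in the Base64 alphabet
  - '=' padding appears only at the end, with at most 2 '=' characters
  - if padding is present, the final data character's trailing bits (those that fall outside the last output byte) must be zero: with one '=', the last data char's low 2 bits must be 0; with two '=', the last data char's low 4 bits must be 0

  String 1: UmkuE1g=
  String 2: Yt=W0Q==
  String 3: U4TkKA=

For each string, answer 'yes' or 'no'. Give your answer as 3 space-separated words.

String 1: 'UmkuE1g=' → valid
String 2: 'Yt=W0Q==' → invalid (bad char(s): ['=']; '=' in middle)
String 3: 'U4TkKA=' → invalid (len=7 not mult of 4)

Answer: yes no no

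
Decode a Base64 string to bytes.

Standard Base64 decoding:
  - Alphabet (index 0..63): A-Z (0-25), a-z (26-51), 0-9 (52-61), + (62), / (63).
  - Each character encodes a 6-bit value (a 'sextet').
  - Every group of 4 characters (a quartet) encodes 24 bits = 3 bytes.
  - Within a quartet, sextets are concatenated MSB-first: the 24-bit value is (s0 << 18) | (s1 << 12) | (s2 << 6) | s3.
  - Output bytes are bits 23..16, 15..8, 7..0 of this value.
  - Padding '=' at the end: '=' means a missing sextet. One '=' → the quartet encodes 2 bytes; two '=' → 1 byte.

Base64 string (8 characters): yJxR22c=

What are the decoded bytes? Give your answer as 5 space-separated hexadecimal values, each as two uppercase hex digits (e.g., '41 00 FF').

After char 0 ('y'=50): chars_in_quartet=1 acc=0x32 bytes_emitted=0
After char 1 ('J'=9): chars_in_quartet=2 acc=0xC89 bytes_emitted=0
After char 2 ('x'=49): chars_in_quartet=3 acc=0x32271 bytes_emitted=0
After char 3 ('R'=17): chars_in_quartet=4 acc=0xC89C51 -> emit C8 9C 51, reset; bytes_emitted=3
After char 4 ('2'=54): chars_in_quartet=1 acc=0x36 bytes_emitted=3
After char 5 ('2'=54): chars_in_quartet=2 acc=0xDB6 bytes_emitted=3
After char 6 ('c'=28): chars_in_quartet=3 acc=0x36D9C bytes_emitted=3
Padding '=': partial quartet acc=0x36D9C -> emit DB 67; bytes_emitted=5

Answer: C8 9C 51 DB 67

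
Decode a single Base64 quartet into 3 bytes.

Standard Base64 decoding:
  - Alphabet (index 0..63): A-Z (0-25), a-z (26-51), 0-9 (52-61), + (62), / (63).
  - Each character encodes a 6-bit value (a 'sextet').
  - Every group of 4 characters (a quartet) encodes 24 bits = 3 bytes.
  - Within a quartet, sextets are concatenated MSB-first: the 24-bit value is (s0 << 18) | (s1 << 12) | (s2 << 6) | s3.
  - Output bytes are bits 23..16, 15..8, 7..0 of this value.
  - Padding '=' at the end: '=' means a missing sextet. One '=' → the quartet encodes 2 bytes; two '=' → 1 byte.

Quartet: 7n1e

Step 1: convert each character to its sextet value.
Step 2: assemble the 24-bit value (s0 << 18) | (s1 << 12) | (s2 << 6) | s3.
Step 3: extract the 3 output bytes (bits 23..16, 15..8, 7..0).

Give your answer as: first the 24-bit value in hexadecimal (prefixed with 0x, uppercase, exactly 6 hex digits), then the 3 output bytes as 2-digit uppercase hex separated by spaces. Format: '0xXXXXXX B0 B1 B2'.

Sextets: 7=59, n=39, 1=53, e=30
24-bit: (59<<18) | (39<<12) | (53<<6) | 30
      = 0xEC0000 | 0x027000 | 0x000D40 | 0x00001E
      = 0xEE7D5E
Bytes: (v>>16)&0xFF=EE, (v>>8)&0xFF=7D, v&0xFF=5E

Answer: 0xEE7D5E EE 7D 5E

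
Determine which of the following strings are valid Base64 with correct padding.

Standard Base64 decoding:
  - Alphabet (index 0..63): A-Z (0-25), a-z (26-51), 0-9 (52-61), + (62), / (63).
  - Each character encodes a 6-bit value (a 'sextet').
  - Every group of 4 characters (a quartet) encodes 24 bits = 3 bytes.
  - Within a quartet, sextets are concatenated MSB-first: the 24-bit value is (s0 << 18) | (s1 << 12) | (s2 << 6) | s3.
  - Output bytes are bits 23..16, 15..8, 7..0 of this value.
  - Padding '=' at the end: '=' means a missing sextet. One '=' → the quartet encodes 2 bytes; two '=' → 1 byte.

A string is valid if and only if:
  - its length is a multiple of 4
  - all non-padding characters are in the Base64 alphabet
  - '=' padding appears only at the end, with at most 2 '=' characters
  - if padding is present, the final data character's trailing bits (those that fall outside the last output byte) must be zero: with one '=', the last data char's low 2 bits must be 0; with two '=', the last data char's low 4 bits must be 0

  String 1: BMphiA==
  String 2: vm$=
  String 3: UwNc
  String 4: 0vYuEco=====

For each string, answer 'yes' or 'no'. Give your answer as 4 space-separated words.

String 1: 'BMphiA==' → valid
String 2: 'vm$=' → invalid (bad char(s): ['$'])
String 3: 'UwNc' → valid
String 4: '0vYuEco=====' → invalid (5 pad chars (max 2))

Answer: yes no yes no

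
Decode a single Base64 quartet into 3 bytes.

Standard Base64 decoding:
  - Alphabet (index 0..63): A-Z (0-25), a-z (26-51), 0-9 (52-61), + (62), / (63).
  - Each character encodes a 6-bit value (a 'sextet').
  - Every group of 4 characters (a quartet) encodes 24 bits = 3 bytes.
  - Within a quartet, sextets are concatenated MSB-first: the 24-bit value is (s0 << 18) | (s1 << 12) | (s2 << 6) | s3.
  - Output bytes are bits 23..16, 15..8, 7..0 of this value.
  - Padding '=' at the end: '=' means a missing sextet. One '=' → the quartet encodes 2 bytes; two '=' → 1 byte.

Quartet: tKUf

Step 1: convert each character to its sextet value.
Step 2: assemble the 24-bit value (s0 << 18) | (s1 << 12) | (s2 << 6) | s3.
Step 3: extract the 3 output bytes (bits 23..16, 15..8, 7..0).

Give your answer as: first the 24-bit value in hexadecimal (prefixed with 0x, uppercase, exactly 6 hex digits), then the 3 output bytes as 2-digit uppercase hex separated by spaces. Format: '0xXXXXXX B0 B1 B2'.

Sextets: t=45, K=10, U=20, f=31
24-bit: (45<<18) | (10<<12) | (20<<6) | 31
      = 0xB40000 | 0x00A000 | 0x000500 | 0x00001F
      = 0xB4A51F
Bytes: (v>>16)&0xFF=B4, (v>>8)&0xFF=A5, v&0xFF=1F

Answer: 0xB4A51F B4 A5 1F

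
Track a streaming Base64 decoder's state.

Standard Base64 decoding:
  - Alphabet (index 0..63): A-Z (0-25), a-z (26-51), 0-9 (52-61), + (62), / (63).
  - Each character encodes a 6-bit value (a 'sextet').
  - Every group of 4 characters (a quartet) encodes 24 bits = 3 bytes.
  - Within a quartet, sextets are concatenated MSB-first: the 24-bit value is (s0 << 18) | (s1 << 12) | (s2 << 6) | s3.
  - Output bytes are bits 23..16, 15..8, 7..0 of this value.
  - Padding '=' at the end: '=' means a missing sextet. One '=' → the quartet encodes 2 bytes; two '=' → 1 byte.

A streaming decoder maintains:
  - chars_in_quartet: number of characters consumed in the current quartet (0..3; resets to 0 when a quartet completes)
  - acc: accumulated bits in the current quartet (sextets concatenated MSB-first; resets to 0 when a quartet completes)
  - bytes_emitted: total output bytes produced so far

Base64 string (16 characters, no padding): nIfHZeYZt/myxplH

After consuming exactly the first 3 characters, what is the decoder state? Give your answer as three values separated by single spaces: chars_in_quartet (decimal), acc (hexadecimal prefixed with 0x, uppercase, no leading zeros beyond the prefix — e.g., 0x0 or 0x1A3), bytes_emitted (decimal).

Answer: 3 0x2721F 0

Derivation:
After char 0 ('n'=39): chars_in_quartet=1 acc=0x27 bytes_emitted=0
After char 1 ('I'=8): chars_in_quartet=2 acc=0x9C8 bytes_emitted=0
After char 2 ('f'=31): chars_in_quartet=3 acc=0x2721F bytes_emitted=0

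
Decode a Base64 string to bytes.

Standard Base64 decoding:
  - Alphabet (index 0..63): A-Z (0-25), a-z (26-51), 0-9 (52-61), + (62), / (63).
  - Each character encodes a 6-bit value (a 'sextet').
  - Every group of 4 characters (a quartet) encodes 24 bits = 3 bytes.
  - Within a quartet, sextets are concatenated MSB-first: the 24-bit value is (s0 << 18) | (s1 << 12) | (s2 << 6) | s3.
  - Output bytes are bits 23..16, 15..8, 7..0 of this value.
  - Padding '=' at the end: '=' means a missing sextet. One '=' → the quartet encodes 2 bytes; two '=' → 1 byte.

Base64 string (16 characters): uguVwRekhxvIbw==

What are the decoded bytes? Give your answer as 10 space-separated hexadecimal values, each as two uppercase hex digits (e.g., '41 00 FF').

After char 0 ('u'=46): chars_in_quartet=1 acc=0x2E bytes_emitted=0
After char 1 ('g'=32): chars_in_quartet=2 acc=0xBA0 bytes_emitted=0
After char 2 ('u'=46): chars_in_quartet=3 acc=0x2E82E bytes_emitted=0
After char 3 ('V'=21): chars_in_quartet=4 acc=0xBA0B95 -> emit BA 0B 95, reset; bytes_emitted=3
After char 4 ('w'=48): chars_in_quartet=1 acc=0x30 bytes_emitted=3
After char 5 ('R'=17): chars_in_quartet=2 acc=0xC11 bytes_emitted=3
After char 6 ('e'=30): chars_in_quartet=3 acc=0x3045E bytes_emitted=3
After char 7 ('k'=36): chars_in_quartet=4 acc=0xC117A4 -> emit C1 17 A4, reset; bytes_emitted=6
After char 8 ('h'=33): chars_in_quartet=1 acc=0x21 bytes_emitted=6
After char 9 ('x'=49): chars_in_quartet=2 acc=0x871 bytes_emitted=6
After char 10 ('v'=47): chars_in_quartet=3 acc=0x21C6F bytes_emitted=6
After char 11 ('I'=8): chars_in_quartet=4 acc=0x871BC8 -> emit 87 1B C8, reset; bytes_emitted=9
After char 12 ('b'=27): chars_in_quartet=1 acc=0x1B bytes_emitted=9
After char 13 ('w'=48): chars_in_quartet=2 acc=0x6F0 bytes_emitted=9
Padding '==': partial quartet acc=0x6F0 -> emit 6F; bytes_emitted=10

Answer: BA 0B 95 C1 17 A4 87 1B C8 6F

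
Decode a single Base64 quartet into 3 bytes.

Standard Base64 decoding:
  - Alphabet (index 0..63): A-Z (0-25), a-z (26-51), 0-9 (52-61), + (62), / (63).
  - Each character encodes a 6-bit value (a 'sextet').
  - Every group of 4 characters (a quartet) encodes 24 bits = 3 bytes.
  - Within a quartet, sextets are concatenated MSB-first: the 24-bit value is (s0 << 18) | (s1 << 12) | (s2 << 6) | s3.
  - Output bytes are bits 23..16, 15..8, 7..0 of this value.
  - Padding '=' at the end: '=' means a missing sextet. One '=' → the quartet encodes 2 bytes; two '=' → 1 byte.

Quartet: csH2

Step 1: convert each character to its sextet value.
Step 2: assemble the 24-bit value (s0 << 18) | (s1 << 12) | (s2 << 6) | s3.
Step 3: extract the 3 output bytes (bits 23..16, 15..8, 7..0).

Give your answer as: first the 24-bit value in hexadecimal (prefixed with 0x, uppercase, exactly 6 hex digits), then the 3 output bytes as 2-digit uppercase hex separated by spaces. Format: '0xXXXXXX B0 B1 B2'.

Sextets: c=28, s=44, H=7, 2=54
24-bit: (28<<18) | (44<<12) | (7<<6) | 54
      = 0x700000 | 0x02C000 | 0x0001C0 | 0x000036
      = 0x72C1F6
Bytes: (v>>16)&0xFF=72, (v>>8)&0xFF=C1, v&0xFF=F6

Answer: 0x72C1F6 72 C1 F6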